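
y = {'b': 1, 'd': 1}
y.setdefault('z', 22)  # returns 22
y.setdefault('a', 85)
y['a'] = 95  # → {'b': 1, 'd': 1, 'z': 22, 'a': 95}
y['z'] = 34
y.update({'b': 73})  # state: {'b': 73, 'd': 1, 'z': 34, 'a': 95}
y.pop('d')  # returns 1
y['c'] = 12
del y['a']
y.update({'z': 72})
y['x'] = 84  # {'b': 73, 'z': 72, 'c': 12, 'x': 84}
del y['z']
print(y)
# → {'b': 73, 'c': 12, 'x': 84}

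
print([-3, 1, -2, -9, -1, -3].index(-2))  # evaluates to 2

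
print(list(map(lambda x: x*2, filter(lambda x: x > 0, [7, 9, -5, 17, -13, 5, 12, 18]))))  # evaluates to [14, 18, 34, 10, 24, 36]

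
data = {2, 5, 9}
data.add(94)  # {2, 5, 9, 94}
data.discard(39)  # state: {2, 5, 9, 94}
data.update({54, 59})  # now {2, 5, 9, 54, 59, 94}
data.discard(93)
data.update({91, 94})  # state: {2, 5, 9, 54, 59, 91, 94}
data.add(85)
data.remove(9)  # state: {2, 5, 54, 59, 85, 91, 94}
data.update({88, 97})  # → {2, 5, 54, 59, 85, 88, 91, 94, 97}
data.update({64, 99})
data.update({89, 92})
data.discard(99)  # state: {2, 5, 54, 59, 64, 85, 88, 89, 91, 92, 94, 97}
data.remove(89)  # {2, 5, 54, 59, 64, 85, 88, 91, 92, 94, 97}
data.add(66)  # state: {2, 5, 54, 59, 64, 66, 85, 88, 91, 92, 94, 97}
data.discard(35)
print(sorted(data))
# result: [2, 5, 54, 59, 64, 66, 85, 88, 91, 92, 94, 97]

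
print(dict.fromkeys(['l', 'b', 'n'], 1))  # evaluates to {'l': 1, 'b': 1, 'n': 1}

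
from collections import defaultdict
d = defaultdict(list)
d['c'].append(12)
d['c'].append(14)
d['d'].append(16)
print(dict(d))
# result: {'c': [12, 14], 'd': [16]}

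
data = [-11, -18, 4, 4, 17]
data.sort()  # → [-18, -11, 4, 4, 17]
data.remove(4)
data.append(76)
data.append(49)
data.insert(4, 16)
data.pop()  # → 49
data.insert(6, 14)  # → [-18, -11, 4, 17, 16, 76, 14]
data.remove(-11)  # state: [-18, 4, 17, 16, 76, 14]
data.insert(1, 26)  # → [-18, 26, 4, 17, 16, 76, 14]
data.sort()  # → [-18, 4, 14, 16, 17, 26, 76]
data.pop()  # 76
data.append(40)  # [-18, 4, 14, 16, 17, 26, 40]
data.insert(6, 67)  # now [-18, 4, 14, 16, 17, 26, 67, 40]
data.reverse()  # [40, 67, 26, 17, 16, 14, 4, -18]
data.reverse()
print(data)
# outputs [-18, 4, 14, 16, 17, 26, 67, 40]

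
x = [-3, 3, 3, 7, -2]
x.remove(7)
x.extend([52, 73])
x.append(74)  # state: [-3, 3, 3, -2, 52, 73, 74]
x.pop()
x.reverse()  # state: [73, 52, -2, 3, 3, -3]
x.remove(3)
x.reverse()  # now [-3, 3, -2, 52, 73]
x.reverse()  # [73, 52, -2, 3, -3]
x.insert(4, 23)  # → [73, 52, -2, 3, 23, -3]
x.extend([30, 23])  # [73, 52, -2, 3, 23, -3, 30, 23]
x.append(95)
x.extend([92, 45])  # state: [73, 52, -2, 3, 23, -3, 30, 23, 95, 92, 45]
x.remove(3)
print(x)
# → [73, 52, -2, 23, -3, 30, 23, 95, 92, 45]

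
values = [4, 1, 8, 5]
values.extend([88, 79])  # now [4, 1, 8, 5, 88, 79]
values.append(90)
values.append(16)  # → [4, 1, 8, 5, 88, 79, 90, 16]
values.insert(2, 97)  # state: [4, 1, 97, 8, 5, 88, 79, 90, 16]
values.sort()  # [1, 4, 5, 8, 16, 79, 88, 90, 97]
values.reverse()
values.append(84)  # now [97, 90, 88, 79, 16, 8, 5, 4, 1, 84]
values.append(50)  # [97, 90, 88, 79, 16, 8, 5, 4, 1, 84, 50]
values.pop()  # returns 50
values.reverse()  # [84, 1, 4, 5, 8, 16, 79, 88, 90, 97]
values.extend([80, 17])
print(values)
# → [84, 1, 4, 5, 8, 16, 79, 88, 90, 97, 80, 17]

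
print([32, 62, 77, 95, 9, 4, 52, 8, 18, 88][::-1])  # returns [88, 18, 8, 52, 4, 9, 95, 77, 62, 32]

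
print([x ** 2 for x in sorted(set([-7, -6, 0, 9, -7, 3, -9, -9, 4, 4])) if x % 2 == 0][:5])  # [36, 0, 16]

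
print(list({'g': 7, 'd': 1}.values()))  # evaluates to [7, 1]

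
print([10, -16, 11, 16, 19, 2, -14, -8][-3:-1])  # [2, -14]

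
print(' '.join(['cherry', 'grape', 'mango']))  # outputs cherry grape mango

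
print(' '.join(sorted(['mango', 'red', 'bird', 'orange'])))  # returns bird mango orange red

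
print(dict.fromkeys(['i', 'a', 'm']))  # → {'i': None, 'a': None, 'm': None}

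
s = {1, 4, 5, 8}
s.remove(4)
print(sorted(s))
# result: [1, 5, 8]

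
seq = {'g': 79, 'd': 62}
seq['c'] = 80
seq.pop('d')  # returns 62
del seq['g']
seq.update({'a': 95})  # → {'c': 80, 'a': 95}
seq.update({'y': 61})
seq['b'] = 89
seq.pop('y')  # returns 61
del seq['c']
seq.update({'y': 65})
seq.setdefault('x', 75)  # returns 75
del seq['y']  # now {'a': 95, 'b': 89, 'x': 75}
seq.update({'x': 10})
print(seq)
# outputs {'a': 95, 'b': 89, 'x': 10}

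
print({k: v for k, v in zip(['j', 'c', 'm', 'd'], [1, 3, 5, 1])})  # {'j': 1, 'c': 3, 'm': 5, 'd': 1}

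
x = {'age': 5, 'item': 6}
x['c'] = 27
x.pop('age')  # 5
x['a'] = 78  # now {'item': 6, 'c': 27, 'a': 78}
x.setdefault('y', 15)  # 15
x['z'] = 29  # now {'item': 6, 'c': 27, 'a': 78, 'y': 15, 'z': 29}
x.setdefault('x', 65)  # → 65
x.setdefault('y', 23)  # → 15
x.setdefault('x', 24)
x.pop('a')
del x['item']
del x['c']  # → {'y': 15, 'z': 29, 'x': 65}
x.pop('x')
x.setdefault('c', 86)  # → 86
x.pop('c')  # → 86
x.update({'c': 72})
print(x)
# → {'y': 15, 'z': 29, 'c': 72}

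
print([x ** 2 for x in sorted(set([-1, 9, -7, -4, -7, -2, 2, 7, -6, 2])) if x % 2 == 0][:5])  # [36, 16, 4, 4]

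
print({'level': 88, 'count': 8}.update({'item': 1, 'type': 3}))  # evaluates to None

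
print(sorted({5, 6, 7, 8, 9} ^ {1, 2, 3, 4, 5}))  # [1, 2, 3, 4, 6, 7, 8, 9]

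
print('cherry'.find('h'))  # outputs 1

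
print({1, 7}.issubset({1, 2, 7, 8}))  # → True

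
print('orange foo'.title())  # Orange Foo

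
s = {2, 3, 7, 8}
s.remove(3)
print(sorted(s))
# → [2, 7, 8]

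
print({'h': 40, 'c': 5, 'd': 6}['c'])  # 5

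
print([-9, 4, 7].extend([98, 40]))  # None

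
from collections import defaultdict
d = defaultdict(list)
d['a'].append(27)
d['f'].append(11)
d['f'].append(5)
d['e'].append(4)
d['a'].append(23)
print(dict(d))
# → {'a': [27, 23], 'f': [11, 5], 'e': [4]}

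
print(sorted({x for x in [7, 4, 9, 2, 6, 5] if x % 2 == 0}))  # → [2, 4, 6]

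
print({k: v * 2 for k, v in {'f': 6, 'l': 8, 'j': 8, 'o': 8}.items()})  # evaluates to {'f': 12, 'l': 16, 'j': 16, 'o': 16}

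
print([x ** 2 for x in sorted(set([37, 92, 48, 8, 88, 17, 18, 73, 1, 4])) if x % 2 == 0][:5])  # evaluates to [16, 64, 324, 2304, 7744]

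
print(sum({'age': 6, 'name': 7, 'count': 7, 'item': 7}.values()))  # 27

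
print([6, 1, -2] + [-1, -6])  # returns [6, 1, -2, -1, -6]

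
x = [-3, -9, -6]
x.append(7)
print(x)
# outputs [-3, -9, -6, 7]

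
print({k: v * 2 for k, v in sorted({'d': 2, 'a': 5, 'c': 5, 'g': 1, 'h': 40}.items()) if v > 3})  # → {'a': 10, 'c': 10, 'h': 80}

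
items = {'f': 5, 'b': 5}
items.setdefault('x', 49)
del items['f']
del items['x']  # {'b': 5}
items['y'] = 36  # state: {'b': 5, 'y': 36}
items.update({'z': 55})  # {'b': 5, 'y': 36, 'z': 55}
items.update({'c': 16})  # {'b': 5, 'y': 36, 'z': 55, 'c': 16}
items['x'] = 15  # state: {'b': 5, 'y': 36, 'z': 55, 'c': 16, 'x': 15}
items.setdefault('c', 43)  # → 16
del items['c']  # {'b': 5, 'y': 36, 'z': 55, 'x': 15}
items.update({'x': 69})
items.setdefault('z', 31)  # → 55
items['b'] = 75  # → {'b': 75, 'y': 36, 'z': 55, 'x': 69}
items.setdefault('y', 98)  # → 36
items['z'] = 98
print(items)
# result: {'b': 75, 'y': 36, 'z': 98, 'x': 69}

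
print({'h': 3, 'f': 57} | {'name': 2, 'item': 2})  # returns {'h': 3, 'f': 57, 'name': 2, 'item': 2}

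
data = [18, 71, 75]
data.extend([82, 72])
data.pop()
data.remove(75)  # [18, 71, 82]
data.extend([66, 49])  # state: [18, 71, 82, 66, 49]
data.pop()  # 49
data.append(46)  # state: [18, 71, 82, 66, 46]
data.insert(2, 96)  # [18, 71, 96, 82, 66, 46]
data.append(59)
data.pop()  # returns 59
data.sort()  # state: [18, 46, 66, 71, 82, 96]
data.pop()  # 96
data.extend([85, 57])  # [18, 46, 66, 71, 82, 85, 57]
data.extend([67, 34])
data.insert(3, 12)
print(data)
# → [18, 46, 66, 12, 71, 82, 85, 57, 67, 34]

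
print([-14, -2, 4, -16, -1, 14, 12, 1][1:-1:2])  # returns [-2, -16, 14]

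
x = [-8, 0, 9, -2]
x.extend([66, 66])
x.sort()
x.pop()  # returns 66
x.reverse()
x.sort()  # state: [-8, -2, 0, 9, 66]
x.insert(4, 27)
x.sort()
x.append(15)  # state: [-8, -2, 0, 9, 27, 66, 15]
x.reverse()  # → [15, 66, 27, 9, 0, -2, -8]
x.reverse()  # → [-8, -2, 0, 9, 27, 66, 15]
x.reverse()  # [15, 66, 27, 9, 0, -2, -8]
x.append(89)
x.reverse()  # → [89, -8, -2, 0, 9, 27, 66, 15]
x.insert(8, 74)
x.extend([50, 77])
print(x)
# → [89, -8, -2, 0, 9, 27, 66, 15, 74, 50, 77]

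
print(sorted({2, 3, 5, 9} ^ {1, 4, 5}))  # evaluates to [1, 2, 3, 4, 9]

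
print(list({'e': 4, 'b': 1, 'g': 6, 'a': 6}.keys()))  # ['e', 'b', 'g', 'a']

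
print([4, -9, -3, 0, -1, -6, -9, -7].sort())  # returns None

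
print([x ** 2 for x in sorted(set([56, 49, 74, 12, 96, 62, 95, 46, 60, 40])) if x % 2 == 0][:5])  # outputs [144, 1600, 2116, 3136, 3600]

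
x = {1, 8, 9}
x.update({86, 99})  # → {1, 8, 9, 86, 99}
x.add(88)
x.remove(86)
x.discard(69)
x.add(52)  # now {1, 8, 9, 52, 88, 99}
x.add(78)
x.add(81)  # {1, 8, 9, 52, 78, 81, 88, 99}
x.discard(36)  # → {1, 8, 9, 52, 78, 81, 88, 99}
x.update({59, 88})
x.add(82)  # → {1, 8, 9, 52, 59, 78, 81, 82, 88, 99}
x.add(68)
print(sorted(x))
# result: [1, 8, 9, 52, 59, 68, 78, 81, 82, 88, 99]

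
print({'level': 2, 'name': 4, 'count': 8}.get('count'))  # 8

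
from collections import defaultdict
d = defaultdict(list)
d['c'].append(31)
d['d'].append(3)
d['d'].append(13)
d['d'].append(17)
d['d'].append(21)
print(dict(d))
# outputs {'c': [31], 'd': [3, 13, 17, 21]}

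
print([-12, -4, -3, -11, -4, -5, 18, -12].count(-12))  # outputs 2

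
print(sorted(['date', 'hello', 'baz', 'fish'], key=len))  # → ['baz', 'date', 'fish', 'hello']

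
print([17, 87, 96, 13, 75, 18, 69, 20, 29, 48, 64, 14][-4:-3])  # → [29]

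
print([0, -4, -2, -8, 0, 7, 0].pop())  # 0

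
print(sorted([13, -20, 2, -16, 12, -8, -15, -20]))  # [-20, -20, -16, -15, -8, 2, 12, 13]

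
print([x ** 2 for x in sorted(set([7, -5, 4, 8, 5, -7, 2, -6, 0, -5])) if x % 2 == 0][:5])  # [36, 0, 4, 16, 64]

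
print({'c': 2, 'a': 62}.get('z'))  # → None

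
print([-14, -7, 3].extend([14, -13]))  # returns None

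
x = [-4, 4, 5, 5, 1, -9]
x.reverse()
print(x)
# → [-9, 1, 5, 5, 4, -4]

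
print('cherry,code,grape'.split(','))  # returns ['cherry', 'code', 'grape']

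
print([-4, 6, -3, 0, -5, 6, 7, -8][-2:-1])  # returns [7]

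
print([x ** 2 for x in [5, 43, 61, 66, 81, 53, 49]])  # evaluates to [25, 1849, 3721, 4356, 6561, 2809, 2401]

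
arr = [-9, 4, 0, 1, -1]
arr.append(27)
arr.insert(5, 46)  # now [-9, 4, 0, 1, -1, 46, 27]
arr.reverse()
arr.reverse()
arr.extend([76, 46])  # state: [-9, 4, 0, 1, -1, 46, 27, 76, 46]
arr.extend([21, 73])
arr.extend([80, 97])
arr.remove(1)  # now [-9, 4, 0, -1, 46, 27, 76, 46, 21, 73, 80, 97]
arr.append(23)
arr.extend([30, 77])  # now [-9, 4, 0, -1, 46, 27, 76, 46, 21, 73, 80, 97, 23, 30, 77]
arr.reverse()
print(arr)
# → [77, 30, 23, 97, 80, 73, 21, 46, 76, 27, 46, -1, 0, 4, -9]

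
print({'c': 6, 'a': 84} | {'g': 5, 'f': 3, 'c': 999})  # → {'c': 999, 'a': 84, 'g': 5, 'f': 3}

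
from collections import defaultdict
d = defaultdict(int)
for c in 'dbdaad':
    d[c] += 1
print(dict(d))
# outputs {'d': 3, 'b': 1, 'a': 2}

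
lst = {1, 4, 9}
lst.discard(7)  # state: {1, 4, 9}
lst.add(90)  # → {1, 4, 9, 90}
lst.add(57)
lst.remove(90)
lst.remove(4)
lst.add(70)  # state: {1, 9, 57, 70}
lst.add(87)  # {1, 9, 57, 70, 87}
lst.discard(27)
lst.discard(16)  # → {1, 9, 57, 70, 87}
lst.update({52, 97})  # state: {1, 9, 52, 57, 70, 87, 97}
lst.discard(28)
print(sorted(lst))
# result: [1, 9, 52, 57, 70, 87, 97]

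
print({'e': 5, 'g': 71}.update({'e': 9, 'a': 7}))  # None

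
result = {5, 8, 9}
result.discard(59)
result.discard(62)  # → {5, 8, 9}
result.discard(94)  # {5, 8, 9}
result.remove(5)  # {8, 9}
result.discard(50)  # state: {8, 9}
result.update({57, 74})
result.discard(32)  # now {8, 9, 57, 74}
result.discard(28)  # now {8, 9, 57, 74}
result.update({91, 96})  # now {8, 9, 57, 74, 91, 96}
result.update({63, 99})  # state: {8, 9, 57, 63, 74, 91, 96, 99}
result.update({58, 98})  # {8, 9, 57, 58, 63, 74, 91, 96, 98, 99}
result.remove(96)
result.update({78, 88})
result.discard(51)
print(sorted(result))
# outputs [8, 9, 57, 58, 63, 74, 78, 88, 91, 98, 99]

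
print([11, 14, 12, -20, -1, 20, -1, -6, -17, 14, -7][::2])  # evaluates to [11, 12, -1, -1, -17, -7]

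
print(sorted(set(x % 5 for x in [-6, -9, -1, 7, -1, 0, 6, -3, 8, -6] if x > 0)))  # [1, 2, 3]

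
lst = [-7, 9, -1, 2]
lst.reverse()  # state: [2, -1, 9, -7]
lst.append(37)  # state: [2, -1, 9, -7, 37]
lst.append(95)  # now [2, -1, 9, -7, 37, 95]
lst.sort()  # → [-7, -1, 2, 9, 37, 95]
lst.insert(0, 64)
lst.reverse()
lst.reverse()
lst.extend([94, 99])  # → [64, -7, -1, 2, 9, 37, 95, 94, 99]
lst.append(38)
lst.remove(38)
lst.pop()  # 99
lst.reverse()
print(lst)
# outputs [94, 95, 37, 9, 2, -1, -7, 64]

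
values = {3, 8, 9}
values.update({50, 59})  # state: {3, 8, 9, 50, 59}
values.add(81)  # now {3, 8, 9, 50, 59, 81}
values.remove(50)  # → {3, 8, 9, 59, 81}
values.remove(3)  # {8, 9, 59, 81}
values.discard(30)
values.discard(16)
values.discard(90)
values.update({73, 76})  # {8, 9, 59, 73, 76, 81}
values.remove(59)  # {8, 9, 73, 76, 81}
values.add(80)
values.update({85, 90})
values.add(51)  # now {8, 9, 51, 73, 76, 80, 81, 85, 90}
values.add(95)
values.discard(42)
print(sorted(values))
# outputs [8, 9, 51, 73, 76, 80, 81, 85, 90, 95]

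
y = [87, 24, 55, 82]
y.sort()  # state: [24, 55, 82, 87]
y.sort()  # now [24, 55, 82, 87]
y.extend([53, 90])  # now [24, 55, 82, 87, 53, 90]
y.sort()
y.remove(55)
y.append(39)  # [24, 53, 82, 87, 90, 39]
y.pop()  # 39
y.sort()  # [24, 53, 82, 87, 90]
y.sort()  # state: [24, 53, 82, 87, 90]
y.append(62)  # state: [24, 53, 82, 87, 90, 62]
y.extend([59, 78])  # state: [24, 53, 82, 87, 90, 62, 59, 78]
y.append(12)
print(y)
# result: [24, 53, 82, 87, 90, 62, 59, 78, 12]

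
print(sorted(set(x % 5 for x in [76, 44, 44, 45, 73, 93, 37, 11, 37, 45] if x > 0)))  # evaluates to [0, 1, 2, 3, 4]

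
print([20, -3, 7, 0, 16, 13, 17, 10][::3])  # [20, 0, 17]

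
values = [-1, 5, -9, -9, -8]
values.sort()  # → [-9, -9, -8, -1, 5]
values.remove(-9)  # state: [-9, -8, -1, 5]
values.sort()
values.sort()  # [-9, -8, -1, 5]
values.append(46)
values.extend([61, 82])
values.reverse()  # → [82, 61, 46, 5, -1, -8, -9]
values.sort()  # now [-9, -8, -1, 5, 46, 61, 82]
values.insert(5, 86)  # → [-9, -8, -1, 5, 46, 86, 61, 82]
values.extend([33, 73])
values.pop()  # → 73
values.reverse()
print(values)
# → [33, 82, 61, 86, 46, 5, -1, -8, -9]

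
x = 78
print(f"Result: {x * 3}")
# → Result: 234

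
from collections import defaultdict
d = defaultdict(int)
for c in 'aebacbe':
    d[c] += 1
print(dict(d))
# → {'a': 2, 'e': 2, 'b': 2, 'c': 1}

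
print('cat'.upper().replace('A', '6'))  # C6T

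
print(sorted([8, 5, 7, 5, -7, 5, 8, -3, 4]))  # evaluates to [-7, -3, 4, 5, 5, 5, 7, 8, 8]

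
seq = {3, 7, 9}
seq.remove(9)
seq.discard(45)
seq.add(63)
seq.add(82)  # {3, 7, 63, 82}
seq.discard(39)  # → {3, 7, 63, 82}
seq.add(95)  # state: {3, 7, 63, 82, 95}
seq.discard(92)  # {3, 7, 63, 82, 95}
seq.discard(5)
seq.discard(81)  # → {3, 7, 63, 82, 95}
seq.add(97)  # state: {3, 7, 63, 82, 95, 97}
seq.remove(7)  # {3, 63, 82, 95, 97}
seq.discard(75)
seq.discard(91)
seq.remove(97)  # {3, 63, 82, 95}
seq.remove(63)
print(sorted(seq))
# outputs [3, 82, 95]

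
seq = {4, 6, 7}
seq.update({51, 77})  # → {4, 6, 7, 51, 77}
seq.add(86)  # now {4, 6, 7, 51, 77, 86}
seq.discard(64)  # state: {4, 6, 7, 51, 77, 86}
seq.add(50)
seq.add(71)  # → {4, 6, 7, 50, 51, 71, 77, 86}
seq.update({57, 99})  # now {4, 6, 7, 50, 51, 57, 71, 77, 86, 99}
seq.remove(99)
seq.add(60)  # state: {4, 6, 7, 50, 51, 57, 60, 71, 77, 86}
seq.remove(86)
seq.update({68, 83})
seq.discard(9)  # {4, 6, 7, 50, 51, 57, 60, 68, 71, 77, 83}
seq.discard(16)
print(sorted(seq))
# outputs [4, 6, 7, 50, 51, 57, 60, 68, 71, 77, 83]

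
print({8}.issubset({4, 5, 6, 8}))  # True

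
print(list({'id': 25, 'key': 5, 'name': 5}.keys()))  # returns ['id', 'key', 'name']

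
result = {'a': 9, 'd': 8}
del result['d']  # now {'a': 9}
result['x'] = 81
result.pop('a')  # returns 9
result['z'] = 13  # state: {'x': 81, 'z': 13}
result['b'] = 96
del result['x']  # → {'z': 13, 'b': 96}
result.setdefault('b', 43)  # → 96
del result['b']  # {'z': 13}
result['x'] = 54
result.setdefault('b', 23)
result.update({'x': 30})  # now {'z': 13, 'x': 30, 'b': 23}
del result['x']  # {'z': 13, 'b': 23}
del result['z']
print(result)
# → {'b': 23}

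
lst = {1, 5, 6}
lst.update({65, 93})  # {1, 5, 6, 65, 93}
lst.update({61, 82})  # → {1, 5, 6, 61, 65, 82, 93}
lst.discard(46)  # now {1, 5, 6, 61, 65, 82, 93}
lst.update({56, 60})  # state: {1, 5, 6, 56, 60, 61, 65, 82, 93}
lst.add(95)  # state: {1, 5, 6, 56, 60, 61, 65, 82, 93, 95}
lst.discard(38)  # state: {1, 5, 6, 56, 60, 61, 65, 82, 93, 95}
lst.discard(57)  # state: {1, 5, 6, 56, 60, 61, 65, 82, 93, 95}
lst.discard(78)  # {1, 5, 6, 56, 60, 61, 65, 82, 93, 95}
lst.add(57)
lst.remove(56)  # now {1, 5, 6, 57, 60, 61, 65, 82, 93, 95}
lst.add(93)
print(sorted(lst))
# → [1, 5, 6, 57, 60, 61, 65, 82, 93, 95]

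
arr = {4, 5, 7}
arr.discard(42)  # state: {4, 5, 7}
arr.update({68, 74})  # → {4, 5, 7, 68, 74}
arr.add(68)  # {4, 5, 7, 68, 74}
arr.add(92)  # {4, 5, 7, 68, 74, 92}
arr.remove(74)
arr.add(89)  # {4, 5, 7, 68, 89, 92}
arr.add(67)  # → {4, 5, 7, 67, 68, 89, 92}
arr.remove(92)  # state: {4, 5, 7, 67, 68, 89}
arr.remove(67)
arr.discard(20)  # {4, 5, 7, 68, 89}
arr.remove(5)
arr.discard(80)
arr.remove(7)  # {4, 68, 89}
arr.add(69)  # {4, 68, 69, 89}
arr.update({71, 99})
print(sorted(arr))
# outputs [4, 68, 69, 71, 89, 99]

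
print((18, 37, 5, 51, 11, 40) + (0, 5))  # (18, 37, 5, 51, 11, 40, 0, 5)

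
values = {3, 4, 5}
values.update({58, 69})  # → {3, 4, 5, 58, 69}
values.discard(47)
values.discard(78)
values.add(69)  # {3, 4, 5, 58, 69}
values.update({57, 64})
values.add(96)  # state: {3, 4, 5, 57, 58, 64, 69, 96}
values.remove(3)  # {4, 5, 57, 58, 64, 69, 96}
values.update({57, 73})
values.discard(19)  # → {4, 5, 57, 58, 64, 69, 73, 96}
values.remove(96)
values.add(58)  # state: {4, 5, 57, 58, 64, 69, 73}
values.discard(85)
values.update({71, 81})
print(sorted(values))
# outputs [4, 5, 57, 58, 64, 69, 71, 73, 81]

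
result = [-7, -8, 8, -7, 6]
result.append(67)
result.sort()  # [-8, -7, -7, 6, 8, 67]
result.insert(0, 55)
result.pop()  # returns 67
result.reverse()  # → [8, 6, -7, -7, -8, 55]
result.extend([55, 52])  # [8, 6, -7, -7, -8, 55, 55, 52]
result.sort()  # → [-8, -7, -7, 6, 8, 52, 55, 55]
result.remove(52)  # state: [-8, -7, -7, 6, 8, 55, 55]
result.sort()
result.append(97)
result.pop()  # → 97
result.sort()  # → [-8, -7, -7, 6, 8, 55, 55]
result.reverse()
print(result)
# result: [55, 55, 8, 6, -7, -7, -8]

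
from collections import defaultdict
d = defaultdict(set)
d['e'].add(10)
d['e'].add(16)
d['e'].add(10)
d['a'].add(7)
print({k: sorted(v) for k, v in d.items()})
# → {'e': [10, 16], 'a': [7]}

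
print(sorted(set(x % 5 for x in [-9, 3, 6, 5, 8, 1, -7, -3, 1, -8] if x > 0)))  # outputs [0, 1, 3]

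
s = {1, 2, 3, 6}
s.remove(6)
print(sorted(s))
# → [1, 2, 3]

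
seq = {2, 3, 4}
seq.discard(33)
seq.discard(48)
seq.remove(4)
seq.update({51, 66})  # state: {2, 3, 51, 66}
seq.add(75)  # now {2, 3, 51, 66, 75}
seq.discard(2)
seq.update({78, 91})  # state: {3, 51, 66, 75, 78, 91}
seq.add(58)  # {3, 51, 58, 66, 75, 78, 91}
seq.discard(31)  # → {3, 51, 58, 66, 75, 78, 91}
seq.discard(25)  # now {3, 51, 58, 66, 75, 78, 91}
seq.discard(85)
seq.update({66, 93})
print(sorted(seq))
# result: [3, 51, 58, 66, 75, 78, 91, 93]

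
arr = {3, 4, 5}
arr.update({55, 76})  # {3, 4, 5, 55, 76}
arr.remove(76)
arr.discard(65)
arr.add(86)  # {3, 4, 5, 55, 86}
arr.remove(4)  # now {3, 5, 55, 86}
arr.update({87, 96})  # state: {3, 5, 55, 86, 87, 96}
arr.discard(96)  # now {3, 5, 55, 86, 87}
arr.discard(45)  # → {3, 5, 55, 86, 87}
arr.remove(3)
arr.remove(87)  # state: {5, 55, 86}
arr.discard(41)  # {5, 55, 86}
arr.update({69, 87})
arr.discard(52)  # {5, 55, 69, 86, 87}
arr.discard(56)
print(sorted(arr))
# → [5, 55, 69, 86, 87]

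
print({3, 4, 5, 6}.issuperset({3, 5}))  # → True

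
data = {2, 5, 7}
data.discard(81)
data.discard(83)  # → {2, 5, 7}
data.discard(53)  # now {2, 5, 7}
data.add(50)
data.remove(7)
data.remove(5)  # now {2, 50}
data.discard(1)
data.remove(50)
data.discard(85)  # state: {2}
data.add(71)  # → {2, 71}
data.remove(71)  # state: {2}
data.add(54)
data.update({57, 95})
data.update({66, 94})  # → {2, 54, 57, 66, 94, 95}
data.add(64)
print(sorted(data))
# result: [2, 54, 57, 64, 66, 94, 95]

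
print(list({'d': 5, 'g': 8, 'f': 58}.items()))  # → [('d', 5), ('g', 8), ('f', 58)]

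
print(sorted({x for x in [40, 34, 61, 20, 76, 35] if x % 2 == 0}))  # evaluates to [20, 34, 40, 76]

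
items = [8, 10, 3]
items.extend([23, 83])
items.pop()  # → 83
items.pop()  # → 23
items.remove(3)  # [8, 10]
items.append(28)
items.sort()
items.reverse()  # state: [28, 10, 8]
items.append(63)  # [28, 10, 8, 63]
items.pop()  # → 63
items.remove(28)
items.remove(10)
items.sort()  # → [8]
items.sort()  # [8]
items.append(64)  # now [8, 64]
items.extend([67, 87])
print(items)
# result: [8, 64, 67, 87]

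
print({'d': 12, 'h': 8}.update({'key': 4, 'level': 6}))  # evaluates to None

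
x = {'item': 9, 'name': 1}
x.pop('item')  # 9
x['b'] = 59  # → {'name': 1, 'b': 59}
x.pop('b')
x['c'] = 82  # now {'name': 1, 'c': 82}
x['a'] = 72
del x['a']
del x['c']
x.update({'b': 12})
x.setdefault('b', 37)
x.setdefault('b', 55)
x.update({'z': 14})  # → {'name': 1, 'b': 12, 'z': 14}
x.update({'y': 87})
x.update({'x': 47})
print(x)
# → {'name': 1, 'b': 12, 'z': 14, 'y': 87, 'x': 47}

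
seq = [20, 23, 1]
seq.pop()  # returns 1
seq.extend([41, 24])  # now [20, 23, 41, 24]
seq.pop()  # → 24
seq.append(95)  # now [20, 23, 41, 95]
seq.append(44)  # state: [20, 23, 41, 95, 44]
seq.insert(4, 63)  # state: [20, 23, 41, 95, 63, 44]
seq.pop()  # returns 44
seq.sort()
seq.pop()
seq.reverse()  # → [63, 41, 23, 20]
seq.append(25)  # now [63, 41, 23, 20, 25]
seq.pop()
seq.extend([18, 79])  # [63, 41, 23, 20, 18, 79]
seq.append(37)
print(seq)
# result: [63, 41, 23, 20, 18, 79, 37]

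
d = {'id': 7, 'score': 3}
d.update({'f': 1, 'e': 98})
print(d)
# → {'id': 7, 'score': 3, 'f': 1, 'e': 98}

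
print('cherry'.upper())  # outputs CHERRY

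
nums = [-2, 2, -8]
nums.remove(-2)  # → [2, -8]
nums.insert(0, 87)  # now [87, 2, -8]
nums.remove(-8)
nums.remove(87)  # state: [2]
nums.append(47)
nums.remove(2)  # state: [47]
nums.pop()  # 47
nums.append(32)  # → [32]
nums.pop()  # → 32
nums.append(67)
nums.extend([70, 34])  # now [67, 70, 34]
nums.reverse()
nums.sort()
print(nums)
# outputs [34, 67, 70]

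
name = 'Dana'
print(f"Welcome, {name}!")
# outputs Welcome, Dana!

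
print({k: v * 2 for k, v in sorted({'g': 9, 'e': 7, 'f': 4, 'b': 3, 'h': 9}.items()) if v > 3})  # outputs {'e': 14, 'f': 8, 'g': 18, 'h': 18}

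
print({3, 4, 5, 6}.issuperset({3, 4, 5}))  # True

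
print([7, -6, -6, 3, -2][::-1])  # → [-2, 3, -6, -6, 7]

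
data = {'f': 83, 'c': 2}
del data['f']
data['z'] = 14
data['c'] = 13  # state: {'c': 13, 'z': 14}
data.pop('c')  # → 13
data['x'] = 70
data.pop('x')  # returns 70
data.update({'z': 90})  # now {'z': 90}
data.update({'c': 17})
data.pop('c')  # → 17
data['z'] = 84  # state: {'z': 84}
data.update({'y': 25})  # {'z': 84, 'y': 25}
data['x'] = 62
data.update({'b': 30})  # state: {'z': 84, 'y': 25, 'x': 62, 'b': 30}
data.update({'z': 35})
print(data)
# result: {'z': 35, 'y': 25, 'x': 62, 'b': 30}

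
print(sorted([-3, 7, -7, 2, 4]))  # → [-7, -3, 2, 4, 7]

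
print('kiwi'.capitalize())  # Kiwi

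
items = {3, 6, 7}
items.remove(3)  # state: {6, 7}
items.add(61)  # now {6, 7, 61}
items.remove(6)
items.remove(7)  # {61}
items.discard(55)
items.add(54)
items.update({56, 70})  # {54, 56, 61, 70}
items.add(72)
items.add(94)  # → {54, 56, 61, 70, 72, 94}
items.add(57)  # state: {54, 56, 57, 61, 70, 72, 94}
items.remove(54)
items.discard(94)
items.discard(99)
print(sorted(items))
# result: [56, 57, 61, 70, 72]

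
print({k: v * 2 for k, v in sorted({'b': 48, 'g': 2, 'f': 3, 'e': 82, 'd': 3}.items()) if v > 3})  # {'b': 96, 'e': 164}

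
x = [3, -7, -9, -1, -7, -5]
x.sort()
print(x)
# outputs [-9, -7, -7, -5, -1, 3]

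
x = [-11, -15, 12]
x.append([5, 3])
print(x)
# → [-11, -15, 12, [5, 3]]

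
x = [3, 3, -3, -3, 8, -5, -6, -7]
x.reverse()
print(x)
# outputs [-7, -6, -5, 8, -3, -3, 3, 3]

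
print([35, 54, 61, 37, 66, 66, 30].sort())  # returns None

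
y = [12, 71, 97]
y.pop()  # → 97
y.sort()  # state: [12, 71]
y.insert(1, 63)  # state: [12, 63, 71]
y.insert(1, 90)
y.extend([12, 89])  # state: [12, 90, 63, 71, 12, 89]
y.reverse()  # [89, 12, 71, 63, 90, 12]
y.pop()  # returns 12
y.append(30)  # [89, 12, 71, 63, 90, 30]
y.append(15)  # [89, 12, 71, 63, 90, 30, 15]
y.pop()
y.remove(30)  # [89, 12, 71, 63, 90]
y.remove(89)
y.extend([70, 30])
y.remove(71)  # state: [12, 63, 90, 70, 30]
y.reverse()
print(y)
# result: [30, 70, 90, 63, 12]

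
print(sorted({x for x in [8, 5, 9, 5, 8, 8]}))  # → [5, 8, 9]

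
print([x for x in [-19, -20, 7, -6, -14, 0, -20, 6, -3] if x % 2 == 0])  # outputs [-20, -6, -14, 0, -20, 6]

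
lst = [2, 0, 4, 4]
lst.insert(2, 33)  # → [2, 0, 33, 4, 4]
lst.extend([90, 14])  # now [2, 0, 33, 4, 4, 90, 14]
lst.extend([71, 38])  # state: [2, 0, 33, 4, 4, 90, 14, 71, 38]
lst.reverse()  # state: [38, 71, 14, 90, 4, 4, 33, 0, 2]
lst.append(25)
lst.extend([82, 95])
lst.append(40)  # [38, 71, 14, 90, 4, 4, 33, 0, 2, 25, 82, 95, 40]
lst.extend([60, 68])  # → [38, 71, 14, 90, 4, 4, 33, 0, 2, 25, 82, 95, 40, 60, 68]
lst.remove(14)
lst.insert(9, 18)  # [38, 71, 90, 4, 4, 33, 0, 2, 25, 18, 82, 95, 40, 60, 68]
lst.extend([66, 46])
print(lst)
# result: [38, 71, 90, 4, 4, 33, 0, 2, 25, 18, 82, 95, 40, 60, 68, 66, 46]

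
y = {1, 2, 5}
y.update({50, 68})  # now {1, 2, 5, 50, 68}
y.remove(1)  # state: {2, 5, 50, 68}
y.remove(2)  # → {5, 50, 68}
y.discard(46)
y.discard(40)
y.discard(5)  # {50, 68}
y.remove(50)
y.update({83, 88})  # {68, 83, 88}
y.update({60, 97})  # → {60, 68, 83, 88, 97}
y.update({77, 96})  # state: {60, 68, 77, 83, 88, 96, 97}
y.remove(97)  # {60, 68, 77, 83, 88, 96}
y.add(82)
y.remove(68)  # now {60, 77, 82, 83, 88, 96}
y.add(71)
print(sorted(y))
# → [60, 71, 77, 82, 83, 88, 96]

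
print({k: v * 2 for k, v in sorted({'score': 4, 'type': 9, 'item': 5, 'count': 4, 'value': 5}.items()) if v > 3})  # {'count': 8, 'item': 10, 'score': 8, 'type': 18, 'value': 10}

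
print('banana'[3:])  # ana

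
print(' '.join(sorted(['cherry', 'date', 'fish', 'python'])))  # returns cherry date fish python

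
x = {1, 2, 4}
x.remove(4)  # {1, 2}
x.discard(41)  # {1, 2}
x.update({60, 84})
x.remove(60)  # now {1, 2, 84}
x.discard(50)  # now {1, 2, 84}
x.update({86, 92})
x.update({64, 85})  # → {1, 2, 64, 84, 85, 86, 92}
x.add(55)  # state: {1, 2, 55, 64, 84, 85, 86, 92}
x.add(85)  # {1, 2, 55, 64, 84, 85, 86, 92}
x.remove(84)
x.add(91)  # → {1, 2, 55, 64, 85, 86, 91, 92}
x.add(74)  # {1, 2, 55, 64, 74, 85, 86, 91, 92}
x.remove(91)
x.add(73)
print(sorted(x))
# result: [1, 2, 55, 64, 73, 74, 85, 86, 92]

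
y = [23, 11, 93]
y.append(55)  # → [23, 11, 93, 55]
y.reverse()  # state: [55, 93, 11, 23]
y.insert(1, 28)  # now [55, 28, 93, 11, 23]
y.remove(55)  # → [28, 93, 11, 23]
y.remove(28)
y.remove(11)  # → [93, 23]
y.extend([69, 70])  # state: [93, 23, 69, 70]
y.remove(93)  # [23, 69, 70]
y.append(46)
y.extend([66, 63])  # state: [23, 69, 70, 46, 66, 63]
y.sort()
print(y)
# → [23, 46, 63, 66, 69, 70]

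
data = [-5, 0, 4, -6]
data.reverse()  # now [-6, 4, 0, -5]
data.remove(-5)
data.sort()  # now [-6, 0, 4]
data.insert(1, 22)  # [-6, 22, 0, 4]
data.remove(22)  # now [-6, 0, 4]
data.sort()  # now [-6, 0, 4]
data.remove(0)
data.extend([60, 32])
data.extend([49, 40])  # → [-6, 4, 60, 32, 49, 40]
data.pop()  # 40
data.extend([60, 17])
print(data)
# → [-6, 4, 60, 32, 49, 60, 17]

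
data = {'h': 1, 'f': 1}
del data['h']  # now {'f': 1}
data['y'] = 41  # {'f': 1, 'y': 41}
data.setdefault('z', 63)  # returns 63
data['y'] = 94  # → {'f': 1, 'y': 94, 'z': 63}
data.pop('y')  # 94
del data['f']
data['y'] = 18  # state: {'z': 63, 'y': 18}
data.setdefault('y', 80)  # 18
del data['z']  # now {'y': 18}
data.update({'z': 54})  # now {'y': 18, 'z': 54}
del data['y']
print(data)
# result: {'z': 54}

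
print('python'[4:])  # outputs on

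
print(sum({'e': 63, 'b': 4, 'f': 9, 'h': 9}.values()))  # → 85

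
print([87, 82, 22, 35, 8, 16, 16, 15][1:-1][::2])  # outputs [82, 35, 16]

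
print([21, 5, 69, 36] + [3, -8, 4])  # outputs [21, 5, 69, 36, 3, -8, 4]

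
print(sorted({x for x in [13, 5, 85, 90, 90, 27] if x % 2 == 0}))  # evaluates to [90]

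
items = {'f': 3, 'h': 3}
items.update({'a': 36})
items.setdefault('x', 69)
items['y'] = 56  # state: {'f': 3, 'h': 3, 'a': 36, 'x': 69, 'y': 56}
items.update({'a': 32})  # {'f': 3, 'h': 3, 'a': 32, 'x': 69, 'y': 56}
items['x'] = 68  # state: {'f': 3, 'h': 3, 'a': 32, 'x': 68, 'y': 56}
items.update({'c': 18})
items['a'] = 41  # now {'f': 3, 'h': 3, 'a': 41, 'x': 68, 'y': 56, 'c': 18}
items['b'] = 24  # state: {'f': 3, 'h': 3, 'a': 41, 'x': 68, 'y': 56, 'c': 18, 'b': 24}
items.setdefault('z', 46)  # 46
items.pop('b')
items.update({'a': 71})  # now {'f': 3, 'h': 3, 'a': 71, 'x': 68, 'y': 56, 'c': 18, 'z': 46}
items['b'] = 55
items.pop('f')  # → 3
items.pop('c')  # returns 18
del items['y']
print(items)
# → {'h': 3, 'a': 71, 'x': 68, 'z': 46, 'b': 55}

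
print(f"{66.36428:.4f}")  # 66.3643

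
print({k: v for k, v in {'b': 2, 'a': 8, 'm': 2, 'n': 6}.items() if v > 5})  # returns {'a': 8, 'n': 6}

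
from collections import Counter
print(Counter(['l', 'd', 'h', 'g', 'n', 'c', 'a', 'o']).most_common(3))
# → [('l', 1), ('d', 1), ('h', 1)]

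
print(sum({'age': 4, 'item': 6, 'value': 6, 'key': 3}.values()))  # 19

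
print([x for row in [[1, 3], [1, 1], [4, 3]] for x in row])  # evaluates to [1, 3, 1, 1, 4, 3]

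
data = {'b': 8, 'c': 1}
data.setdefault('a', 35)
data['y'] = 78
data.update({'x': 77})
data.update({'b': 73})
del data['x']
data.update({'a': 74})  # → {'b': 73, 'c': 1, 'a': 74, 'y': 78}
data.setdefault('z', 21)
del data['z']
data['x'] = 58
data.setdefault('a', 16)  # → 74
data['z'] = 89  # {'b': 73, 'c': 1, 'a': 74, 'y': 78, 'x': 58, 'z': 89}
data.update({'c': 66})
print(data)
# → {'b': 73, 'c': 66, 'a': 74, 'y': 78, 'x': 58, 'z': 89}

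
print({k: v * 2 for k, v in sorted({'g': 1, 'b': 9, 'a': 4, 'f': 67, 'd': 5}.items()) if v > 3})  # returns {'a': 8, 'b': 18, 'd': 10, 'f': 134}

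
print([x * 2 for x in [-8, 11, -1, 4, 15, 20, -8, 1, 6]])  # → [-16, 22, -2, 8, 30, 40, -16, 2, 12]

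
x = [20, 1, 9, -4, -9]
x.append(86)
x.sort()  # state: [-9, -4, 1, 9, 20, 86]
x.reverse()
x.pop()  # -9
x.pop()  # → -4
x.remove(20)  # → [86, 9, 1]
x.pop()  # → 1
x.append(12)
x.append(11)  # [86, 9, 12, 11]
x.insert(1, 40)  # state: [86, 40, 9, 12, 11]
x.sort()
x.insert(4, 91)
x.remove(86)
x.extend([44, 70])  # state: [9, 11, 12, 40, 91, 44, 70]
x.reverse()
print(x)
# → [70, 44, 91, 40, 12, 11, 9]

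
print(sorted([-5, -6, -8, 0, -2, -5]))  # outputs [-8, -6, -5, -5, -2, 0]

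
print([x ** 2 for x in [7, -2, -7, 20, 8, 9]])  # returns [49, 4, 49, 400, 64, 81]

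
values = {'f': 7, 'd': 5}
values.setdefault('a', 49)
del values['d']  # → {'f': 7, 'a': 49}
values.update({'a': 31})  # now {'f': 7, 'a': 31}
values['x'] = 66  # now {'f': 7, 'a': 31, 'x': 66}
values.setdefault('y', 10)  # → 10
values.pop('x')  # 66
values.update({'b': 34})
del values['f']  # {'a': 31, 'y': 10, 'b': 34}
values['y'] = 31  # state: {'a': 31, 'y': 31, 'b': 34}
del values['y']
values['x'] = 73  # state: {'a': 31, 'b': 34, 'x': 73}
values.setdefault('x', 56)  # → 73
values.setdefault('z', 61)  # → 61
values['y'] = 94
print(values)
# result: {'a': 31, 'b': 34, 'x': 73, 'z': 61, 'y': 94}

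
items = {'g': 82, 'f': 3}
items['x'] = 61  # {'g': 82, 'f': 3, 'x': 61}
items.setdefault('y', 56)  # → 56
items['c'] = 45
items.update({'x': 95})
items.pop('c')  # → 45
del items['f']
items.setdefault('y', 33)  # 56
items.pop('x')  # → 95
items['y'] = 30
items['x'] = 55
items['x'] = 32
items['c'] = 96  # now {'g': 82, 'y': 30, 'x': 32, 'c': 96}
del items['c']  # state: {'g': 82, 'y': 30, 'x': 32}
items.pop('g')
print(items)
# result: {'y': 30, 'x': 32}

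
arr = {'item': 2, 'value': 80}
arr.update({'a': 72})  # {'item': 2, 'value': 80, 'a': 72}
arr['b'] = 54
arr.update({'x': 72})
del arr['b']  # {'item': 2, 'value': 80, 'a': 72, 'x': 72}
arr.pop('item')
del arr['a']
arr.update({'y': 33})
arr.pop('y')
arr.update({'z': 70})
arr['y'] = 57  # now {'value': 80, 'x': 72, 'z': 70, 'y': 57}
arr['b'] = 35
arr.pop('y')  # 57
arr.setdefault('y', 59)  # 59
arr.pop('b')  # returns 35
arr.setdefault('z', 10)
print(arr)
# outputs {'value': 80, 'x': 72, 'z': 70, 'y': 59}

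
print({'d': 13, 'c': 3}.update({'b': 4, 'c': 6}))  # None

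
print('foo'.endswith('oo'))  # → True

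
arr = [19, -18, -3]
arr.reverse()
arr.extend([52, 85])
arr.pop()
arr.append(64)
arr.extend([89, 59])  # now [-3, -18, 19, 52, 64, 89, 59]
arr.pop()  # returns 59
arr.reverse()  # [89, 64, 52, 19, -18, -3]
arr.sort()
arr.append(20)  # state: [-18, -3, 19, 52, 64, 89, 20]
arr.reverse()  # [20, 89, 64, 52, 19, -3, -18]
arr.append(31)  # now [20, 89, 64, 52, 19, -3, -18, 31]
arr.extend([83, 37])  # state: [20, 89, 64, 52, 19, -3, -18, 31, 83, 37]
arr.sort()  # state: [-18, -3, 19, 20, 31, 37, 52, 64, 83, 89]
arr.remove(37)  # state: [-18, -3, 19, 20, 31, 52, 64, 83, 89]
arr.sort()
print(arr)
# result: [-18, -3, 19, 20, 31, 52, 64, 83, 89]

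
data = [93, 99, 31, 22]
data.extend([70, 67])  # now [93, 99, 31, 22, 70, 67]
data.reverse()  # [67, 70, 22, 31, 99, 93]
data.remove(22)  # [67, 70, 31, 99, 93]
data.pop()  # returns 93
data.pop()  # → 99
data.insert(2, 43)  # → [67, 70, 43, 31]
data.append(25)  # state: [67, 70, 43, 31, 25]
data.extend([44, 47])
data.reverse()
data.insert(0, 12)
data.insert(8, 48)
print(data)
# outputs [12, 47, 44, 25, 31, 43, 70, 67, 48]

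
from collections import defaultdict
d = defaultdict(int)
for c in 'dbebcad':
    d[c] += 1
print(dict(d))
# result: {'d': 2, 'b': 2, 'e': 1, 'c': 1, 'a': 1}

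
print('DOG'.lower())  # dog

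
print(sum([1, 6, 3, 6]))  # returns 16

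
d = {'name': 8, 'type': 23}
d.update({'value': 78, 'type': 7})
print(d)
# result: {'name': 8, 'type': 7, 'value': 78}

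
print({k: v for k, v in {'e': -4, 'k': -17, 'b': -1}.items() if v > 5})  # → {}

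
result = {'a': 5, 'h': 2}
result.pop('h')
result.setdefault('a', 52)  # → 5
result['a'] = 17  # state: {'a': 17}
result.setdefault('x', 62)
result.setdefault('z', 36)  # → 36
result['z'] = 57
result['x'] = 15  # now {'a': 17, 'x': 15, 'z': 57}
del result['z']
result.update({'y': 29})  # {'a': 17, 'x': 15, 'y': 29}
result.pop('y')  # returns 29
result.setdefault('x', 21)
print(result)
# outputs {'a': 17, 'x': 15}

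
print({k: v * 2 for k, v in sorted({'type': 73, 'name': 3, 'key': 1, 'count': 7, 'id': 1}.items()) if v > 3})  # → {'count': 14, 'type': 146}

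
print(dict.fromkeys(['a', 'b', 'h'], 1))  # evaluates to {'a': 1, 'b': 1, 'h': 1}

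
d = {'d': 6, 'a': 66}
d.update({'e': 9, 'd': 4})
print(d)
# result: {'d': 4, 'a': 66, 'e': 9}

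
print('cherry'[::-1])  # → yrrehc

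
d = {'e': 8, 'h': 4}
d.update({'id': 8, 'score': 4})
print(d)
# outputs {'e': 8, 'h': 4, 'id': 8, 'score': 4}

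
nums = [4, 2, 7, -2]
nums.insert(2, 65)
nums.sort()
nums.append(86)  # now [-2, 2, 4, 7, 65, 86]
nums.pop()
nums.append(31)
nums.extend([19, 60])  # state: [-2, 2, 4, 7, 65, 31, 19, 60]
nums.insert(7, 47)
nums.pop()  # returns 60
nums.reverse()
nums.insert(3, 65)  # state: [47, 19, 31, 65, 65, 7, 4, 2, -2]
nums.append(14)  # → [47, 19, 31, 65, 65, 7, 4, 2, -2, 14]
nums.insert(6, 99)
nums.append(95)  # [47, 19, 31, 65, 65, 7, 99, 4, 2, -2, 14, 95]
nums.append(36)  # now [47, 19, 31, 65, 65, 7, 99, 4, 2, -2, 14, 95, 36]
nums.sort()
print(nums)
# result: [-2, 2, 4, 7, 14, 19, 31, 36, 47, 65, 65, 95, 99]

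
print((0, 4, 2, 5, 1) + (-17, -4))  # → (0, 4, 2, 5, 1, -17, -4)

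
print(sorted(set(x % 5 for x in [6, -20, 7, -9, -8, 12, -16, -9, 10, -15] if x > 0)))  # [0, 1, 2]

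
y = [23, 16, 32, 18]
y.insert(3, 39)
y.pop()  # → 18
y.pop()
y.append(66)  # [23, 16, 32, 66]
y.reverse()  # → [66, 32, 16, 23]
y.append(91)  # [66, 32, 16, 23, 91]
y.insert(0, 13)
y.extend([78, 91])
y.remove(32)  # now [13, 66, 16, 23, 91, 78, 91]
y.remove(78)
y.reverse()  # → [91, 91, 23, 16, 66, 13]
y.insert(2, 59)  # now [91, 91, 59, 23, 16, 66, 13]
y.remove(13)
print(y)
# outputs [91, 91, 59, 23, 16, 66]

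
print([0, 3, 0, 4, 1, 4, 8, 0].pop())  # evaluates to 0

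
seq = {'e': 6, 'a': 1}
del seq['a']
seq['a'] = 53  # {'e': 6, 'a': 53}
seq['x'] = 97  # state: {'e': 6, 'a': 53, 'x': 97}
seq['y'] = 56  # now {'e': 6, 'a': 53, 'x': 97, 'y': 56}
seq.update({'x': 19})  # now {'e': 6, 'a': 53, 'x': 19, 'y': 56}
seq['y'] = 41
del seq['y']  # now {'e': 6, 'a': 53, 'x': 19}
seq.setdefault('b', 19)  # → 19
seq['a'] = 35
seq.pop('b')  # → 19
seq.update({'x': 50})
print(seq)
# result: {'e': 6, 'a': 35, 'x': 50}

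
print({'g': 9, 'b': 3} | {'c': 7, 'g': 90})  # {'g': 90, 'b': 3, 'c': 7}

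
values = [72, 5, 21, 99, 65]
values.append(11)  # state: [72, 5, 21, 99, 65, 11]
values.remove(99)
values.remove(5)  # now [72, 21, 65, 11]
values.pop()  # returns 11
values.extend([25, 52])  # [72, 21, 65, 25, 52]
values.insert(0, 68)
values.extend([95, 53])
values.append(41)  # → [68, 72, 21, 65, 25, 52, 95, 53, 41]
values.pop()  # 41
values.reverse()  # [53, 95, 52, 25, 65, 21, 72, 68]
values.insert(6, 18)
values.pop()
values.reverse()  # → [72, 18, 21, 65, 25, 52, 95, 53]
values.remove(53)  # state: [72, 18, 21, 65, 25, 52, 95]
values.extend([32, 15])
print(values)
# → [72, 18, 21, 65, 25, 52, 95, 32, 15]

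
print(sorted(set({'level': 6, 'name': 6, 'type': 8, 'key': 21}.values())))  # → [6, 8, 21]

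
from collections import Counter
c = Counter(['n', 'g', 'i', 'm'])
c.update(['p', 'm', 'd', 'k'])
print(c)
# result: Counter({'m': 2, 'n': 1, 'g': 1, 'i': 1, 'p': 1, 'd': 1, 'k': 1})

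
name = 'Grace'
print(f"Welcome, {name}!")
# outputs Welcome, Grace!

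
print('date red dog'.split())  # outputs ['date', 'red', 'dog']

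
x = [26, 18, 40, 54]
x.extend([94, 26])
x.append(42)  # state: [26, 18, 40, 54, 94, 26, 42]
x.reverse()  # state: [42, 26, 94, 54, 40, 18, 26]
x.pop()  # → 26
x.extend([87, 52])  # [42, 26, 94, 54, 40, 18, 87, 52]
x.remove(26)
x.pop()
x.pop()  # 87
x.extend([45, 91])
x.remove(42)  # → [94, 54, 40, 18, 45, 91]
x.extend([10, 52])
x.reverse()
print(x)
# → [52, 10, 91, 45, 18, 40, 54, 94]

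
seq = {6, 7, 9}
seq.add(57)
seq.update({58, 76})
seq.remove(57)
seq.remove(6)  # {7, 9, 58, 76}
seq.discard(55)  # {7, 9, 58, 76}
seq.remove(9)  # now {7, 58, 76}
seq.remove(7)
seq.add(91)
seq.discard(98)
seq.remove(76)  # {58, 91}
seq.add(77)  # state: {58, 77, 91}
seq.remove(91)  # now {58, 77}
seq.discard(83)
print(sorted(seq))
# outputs [58, 77]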